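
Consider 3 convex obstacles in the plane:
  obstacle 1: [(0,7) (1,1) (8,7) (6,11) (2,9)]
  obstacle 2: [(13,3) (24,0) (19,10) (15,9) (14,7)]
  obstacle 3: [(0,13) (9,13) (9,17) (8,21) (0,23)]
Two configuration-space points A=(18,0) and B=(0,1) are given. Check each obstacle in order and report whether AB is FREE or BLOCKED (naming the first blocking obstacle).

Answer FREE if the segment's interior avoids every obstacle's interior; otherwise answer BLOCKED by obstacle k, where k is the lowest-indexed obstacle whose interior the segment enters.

FREE

Obstacle 1 [(0,7) (1,1) (8,7) (6,11) (2,9)]:
  edge (0,7)–(1,1): clear
  edge (1,1)–(8,7): clear
  edge (8,7)–(6,11): clear
  edge (6,11)–(2,9): clear
  edge (2,9)–(0,7): clear
  midpoint (9,1/2) outside
  → clear
Obstacle 2 [(13,3) (24,0) (19,10) (15,9) (14,7)]:
  edge (13,3)–(24,0): clear
  edge (24,0)–(19,10): clear
  edge (19,10)–(15,9): clear
  edge (15,9)–(14,7): clear
  edge (14,7)–(13,3): clear
  midpoint (9,1/2) outside
  → clear
Obstacle 3 [(0,13) (9,13) (9,17) (8,21) (0,23)]:
  edge (0,13)–(9,13): clear
  edge (9,13)–(9,17): clear
  edge (9,17)–(8,21): clear
  edge (8,21)–(0,23): clear
  edge (0,23)–(0,13): clear
  midpoint (9,1/2) outside
  → clear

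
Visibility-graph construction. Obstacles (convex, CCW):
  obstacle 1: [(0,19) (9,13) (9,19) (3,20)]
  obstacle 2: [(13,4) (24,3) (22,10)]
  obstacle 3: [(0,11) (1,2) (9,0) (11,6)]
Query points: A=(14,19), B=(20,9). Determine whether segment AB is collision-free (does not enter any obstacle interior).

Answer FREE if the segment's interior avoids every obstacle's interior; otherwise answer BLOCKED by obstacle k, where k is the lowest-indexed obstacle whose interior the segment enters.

Obstacle 1 [(0,19) (9,13) (9,19) (3,20)]:
  edge (0,19)–(9,13): clear
  edge (9,13)–(9,19): clear
  edge (9,19)–(3,20): clear
  edge (3,20)–(0,19): clear
  midpoint (17,14) outside
  → clear
Obstacle 2 [(13,4) (24,3) (22,10)]:
  edge (13,4)–(24,3): clear
  edge (24,3)–(22,10): clear
  edge (22,10)–(13,4): clear
  midpoint (17,14) outside
  → clear
Obstacle 3 [(0,11) (1,2) (9,0) (11,6)]:
  edge (0,11)–(1,2): clear
  edge (1,2)–(9,0): clear
  edge (9,0)–(11,6): clear
  edge (11,6)–(0,11): clear
  midpoint (17,14) outside
  → clear

FREE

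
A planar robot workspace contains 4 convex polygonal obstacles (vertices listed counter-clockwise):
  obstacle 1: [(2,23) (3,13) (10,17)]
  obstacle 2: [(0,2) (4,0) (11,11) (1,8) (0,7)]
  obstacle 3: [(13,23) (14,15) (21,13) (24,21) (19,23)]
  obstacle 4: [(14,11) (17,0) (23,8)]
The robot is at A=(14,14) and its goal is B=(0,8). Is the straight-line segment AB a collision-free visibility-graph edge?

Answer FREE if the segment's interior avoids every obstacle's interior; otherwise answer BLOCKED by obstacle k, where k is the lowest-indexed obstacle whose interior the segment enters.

FREE

Obstacle 1 [(2,23) (3,13) (10,17)]:
  edge (2,23)–(3,13): clear
  edge (3,13)–(10,17): clear
  edge (10,17)–(2,23): clear
  midpoint (7,11) outside
  → clear
Obstacle 2 [(0,2) (4,0) (11,11) (1,8) (0,7)]:
  edge (0,2)–(4,0): clear
  edge (4,0)–(11,11): clear
  edge (11,11)–(1,8): clear
  edge (1,8)–(0,7): clear
  edge (0,7)–(0,2): clear
  midpoint (7,11) outside
  → clear
Obstacle 3 [(13,23) (14,15) (21,13) (24,21) (19,23)]:
  edge (13,23)–(14,15): clear
  edge (14,15)–(21,13): clear
  edge (21,13)–(24,21): clear
  edge (24,21)–(19,23): clear
  edge (19,23)–(13,23): clear
  midpoint (7,11) outside
  → clear
Obstacle 4 [(14,11) (17,0) (23,8)]:
  edge (14,11)–(17,0): clear
  edge (17,0)–(23,8): clear
  edge (23,8)–(14,11): clear
  midpoint (7,11) outside
  → clear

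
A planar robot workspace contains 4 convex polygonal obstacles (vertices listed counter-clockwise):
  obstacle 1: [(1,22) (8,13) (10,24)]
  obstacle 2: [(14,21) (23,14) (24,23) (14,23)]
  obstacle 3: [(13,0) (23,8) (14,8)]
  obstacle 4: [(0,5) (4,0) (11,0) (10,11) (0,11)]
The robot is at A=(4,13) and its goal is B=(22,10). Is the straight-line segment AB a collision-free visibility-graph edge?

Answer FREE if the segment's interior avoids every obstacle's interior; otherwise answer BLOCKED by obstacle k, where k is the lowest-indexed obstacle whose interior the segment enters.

FREE

Obstacle 1 [(1,22) (8,13) (10,24)]:
  edge (1,22)–(8,13): clear
  edge (8,13)–(10,24): clear
  edge (10,24)–(1,22): clear
  midpoint (13,23/2) outside
  → clear
Obstacle 2 [(14,21) (23,14) (24,23) (14,23)]:
  edge (14,21)–(23,14): clear
  edge (23,14)–(24,23): clear
  edge (24,23)–(14,23): clear
  edge (14,23)–(14,21): clear
  midpoint (13,23/2) outside
  → clear
Obstacle 3 [(13,0) (23,8) (14,8)]:
  edge (13,0)–(23,8): clear
  edge (23,8)–(14,8): clear
  edge (14,8)–(13,0): clear
  midpoint (13,23/2) outside
  → clear
Obstacle 4 [(0,5) (4,0) (11,0) (10,11) (0,11)]:
  edge (0,5)–(4,0): clear
  edge (4,0)–(11,0): clear
  edge (11,0)–(10,11): clear
  edge (10,11)–(0,11): clear
  edge (0,11)–(0,5): clear
  midpoint (13,23/2) outside
  → clear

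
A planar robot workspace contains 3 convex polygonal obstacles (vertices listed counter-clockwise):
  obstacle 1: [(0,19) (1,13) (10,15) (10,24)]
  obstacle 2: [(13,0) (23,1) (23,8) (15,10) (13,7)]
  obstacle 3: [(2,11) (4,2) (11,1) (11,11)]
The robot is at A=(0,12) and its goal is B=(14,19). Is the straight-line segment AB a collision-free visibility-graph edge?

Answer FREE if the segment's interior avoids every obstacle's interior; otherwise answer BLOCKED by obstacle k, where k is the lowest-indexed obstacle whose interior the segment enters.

Obstacle 1 [(0,19) (1,13) (10,15) (10,24)]:
  edge (0,19)–(1,13): clear
  edge (1,13)–(10,15): crosses AB
  edge (10,15)–(10,24): crosses AB
  edge (10,24)–(0,19): clear
  → BLOCKED
Obstacle 2 [(13,0) (23,1) (23,8) (15,10) (13,7)]:
  edge (13,0)–(23,1): clear
  edge (23,1)–(23,8): clear
  edge (23,8)–(15,10): clear
  edge (15,10)–(13,7): clear
  edge (13,7)–(13,0): clear
  midpoint (7,31/2) outside
  → clear
Obstacle 3 [(2,11) (4,2) (11,1) (11,11)]:
  edge (2,11)–(4,2): clear
  edge (4,2)–(11,1): clear
  edge (11,1)–(11,11): clear
  edge (11,11)–(2,11): clear
  midpoint (7,31/2) outside
  → clear

BLOCKED by obstacle 1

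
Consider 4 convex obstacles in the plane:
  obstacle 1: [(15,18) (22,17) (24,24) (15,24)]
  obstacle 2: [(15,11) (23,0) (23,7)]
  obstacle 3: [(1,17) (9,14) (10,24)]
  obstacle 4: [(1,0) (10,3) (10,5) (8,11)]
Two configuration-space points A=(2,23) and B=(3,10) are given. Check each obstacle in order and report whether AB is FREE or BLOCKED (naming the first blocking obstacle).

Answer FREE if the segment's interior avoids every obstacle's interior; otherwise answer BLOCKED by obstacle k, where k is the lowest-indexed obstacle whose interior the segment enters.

BLOCKED by obstacle 3

Obstacle 1 [(15,18) (22,17) (24,24) (15,24)]:
  edge (15,18)–(22,17): clear
  edge (22,17)–(24,24): clear
  edge (24,24)–(15,24): clear
  edge (15,24)–(15,18): clear
  midpoint (5/2,33/2) outside
  → clear
Obstacle 2 [(15,11) (23,0) (23,7)]:
  edge (15,11)–(23,0): clear
  edge (23,0)–(23,7): clear
  edge (23,7)–(15,11): clear
  midpoint (5/2,33/2) outside
  → clear
Obstacle 3 [(1,17) (9,14) (10,24)]:
  edge (1,17)–(9,14): crosses AB
  edge (9,14)–(10,24): clear
  edge (10,24)–(1,17): crosses AB
  → BLOCKED
Obstacle 4 [(1,0) (10,3) (10,5) (8,11)]:
  edge (1,0)–(10,3): clear
  edge (10,3)–(10,5): clear
  edge (10,5)–(8,11): clear
  edge (8,11)–(1,0): clear
  midpoint (5/2,33/2) outside
  → clear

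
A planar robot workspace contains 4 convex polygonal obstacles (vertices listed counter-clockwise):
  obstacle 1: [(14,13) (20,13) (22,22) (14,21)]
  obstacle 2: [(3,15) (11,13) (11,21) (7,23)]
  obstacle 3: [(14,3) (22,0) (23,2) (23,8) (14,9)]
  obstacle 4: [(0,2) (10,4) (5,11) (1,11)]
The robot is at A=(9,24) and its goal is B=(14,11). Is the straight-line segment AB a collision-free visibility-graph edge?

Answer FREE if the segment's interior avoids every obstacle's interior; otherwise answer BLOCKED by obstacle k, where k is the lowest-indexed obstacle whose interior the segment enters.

Obstacle 1 [(14,13) (20,13) (22,22) (14,21)]:
  edge (14,13)–(20,13): clear
  edge (20,13)–(22,22): clear
  edge (22,22)–(14,21): clear
  edge (14,21)–(14,13): clear
  midpoint (23/2,35/2) outside
  → clear
Obstacle 2 [(3,15) (11,13) (11,21) (7,23)]:
  edge (3,15)–(11,13): clear
  edge (11,13)–(11,21): crosses AB
  edge (11,21)–(7,23): crosses AB
  edge (7,23)–(3,15): clear
  → BLOCKED
Obstacle 3 [(14,3) (22,0) (23,2) (23,8) (14,9)]:
  edge (14,3)–(22,0): clear
  edge (22,0)–(23,2): clear
  edge (23,2)–(23,8): clear
  edge (23,8)–(14,9): clear
  edge (14,9)–(14,3): clear
  midpoint (23/2,35/2) outside
  → clear
Obstacle 4 [(0,2) (10,4) (5,11) (1,11)]:
  edge (0,2)–(10,4): clear
  edge (10,4)–(5,11): clear
  edge (5,11)–(1,11): clear
  edge (1,11)–(0,2): clear
  midpoint (23/2,35/2) outside
  → clear

BLOCKED by obstacle 2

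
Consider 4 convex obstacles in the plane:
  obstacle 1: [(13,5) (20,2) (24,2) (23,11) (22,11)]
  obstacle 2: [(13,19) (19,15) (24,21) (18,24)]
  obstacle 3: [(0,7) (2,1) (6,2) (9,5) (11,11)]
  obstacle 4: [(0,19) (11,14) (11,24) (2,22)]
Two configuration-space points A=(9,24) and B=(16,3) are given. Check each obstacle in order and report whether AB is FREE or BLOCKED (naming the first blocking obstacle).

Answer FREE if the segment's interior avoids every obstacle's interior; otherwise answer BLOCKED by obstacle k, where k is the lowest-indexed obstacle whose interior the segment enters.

BLOCKED by obstacle 1

Obstacle 1 [(13,5) (20,2) (24,2) (23,11) (22,11)]:
  edge (13,5)–(20,2): crosses AB
  edge (20,2)–(24,2): clear
  edge (24,2)–(23,11): clear
  edge (23,11)–(22,11): clear
  edge (22,11)–(13,5): crosses AB
  → BLOCKED
Obstacle 2 [(13,19) (19,15) (24,21) (18,24)]:
  edge (13,19)–(19,15): clear
  edge (19,15)–(24,21): clear
  edge (24,21)–(18,24): clear
  edge (18,24)–(13,19): clear
  midpoint (25/2,27/2) outside
  → clear
Obstacle 3 [(0,7) (2,1) (6,2) (9,5) (11,11)]:
  edge (0,7)–(2,1): clear
  edge (2,1)–(6,2): clear
  edge (6,2)–(9,5): clear
  edge (9,5)–(11,11): clear
  edge (11,11)–(0,7): clear
  midpoint (25/2,27/2) outside
  → clear
Obstacle 4 [(0,19) (11,14) (11,24) (2,22)]:
  edge (0,19)–(11,14): clear
  edge (11,14)–(11,24): crosses AB
  edge (11,24)–(2,22): crosses AB
  edge (2,22)–(0,19): clear
  → BLOCKED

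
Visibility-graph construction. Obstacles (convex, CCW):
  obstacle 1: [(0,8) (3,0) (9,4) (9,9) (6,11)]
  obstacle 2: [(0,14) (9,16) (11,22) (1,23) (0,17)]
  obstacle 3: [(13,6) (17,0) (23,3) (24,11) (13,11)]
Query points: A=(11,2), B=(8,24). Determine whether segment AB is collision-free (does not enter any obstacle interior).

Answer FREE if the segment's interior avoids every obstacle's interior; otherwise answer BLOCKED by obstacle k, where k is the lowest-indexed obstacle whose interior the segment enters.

Obstacle 1 [(0,8) (3,0) (9,4) (9,9) (6,11)]:
  edge (0,8)–(3,0): clear
  edge (3,0)–(9,4): clear
  edge (9,4)–(9,9): clear
  edge (9,9)–(6,11): clear
  edge (6,11)–(0,8): clear
  midpoint (19/2,13) outside
  → clear
Obstacle 2 [(0,14) (9,16) (11,22) (1,23) (0,17)]:
  edge (0,14)–(9,16): clear
  edge (9,16)–(11,22): crosses AB
  edge (11,22)–(1,23): crosses AB
  edge (1,23)–(0,17): clear
  edge (0,17)–(0,14): clear
  → BLOCKED
Obstacle 3 [(13,6) (17,0) (23,3) (24,11) (13,11)]:
  edge (13,6)–(17,0): clear
  edge (17,0)–(23,3): clear
  edge (23,3)–(24,11): clear
  edge (24,11)–(13,11): clear
  edge (13,11)–(13,6): clear
  midpoint (19/2,13) outside
  → clear

BLOCKED by obstacle 2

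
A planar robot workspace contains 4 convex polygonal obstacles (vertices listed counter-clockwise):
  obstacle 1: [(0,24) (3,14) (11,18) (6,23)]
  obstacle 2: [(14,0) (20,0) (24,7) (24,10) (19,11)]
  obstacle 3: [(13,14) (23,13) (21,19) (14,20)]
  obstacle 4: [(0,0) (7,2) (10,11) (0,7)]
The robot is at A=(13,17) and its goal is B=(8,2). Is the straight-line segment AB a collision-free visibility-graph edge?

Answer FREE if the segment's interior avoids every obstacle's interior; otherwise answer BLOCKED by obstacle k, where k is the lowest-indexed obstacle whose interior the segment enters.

Obstacle 1 [(0,24) (3,14) (11,18) (6,23)]:
  edge (0,24)–(3,14): clear
  edge (3,14)–(11,18): clear
  edge (11,18)–(6,23): clear
  edge (6,23)–(0,24): clear
  midpoint (21/2,19/2) outside
  → clear
Obstacle 2 [(14,0) (20,0) (24,7) (24,10) (19,11)]:
  edge (14,0)–(20,0): clear
  edge (20,0)–(24,7): clear
  edge (24,7)–(24,10): clear
  edge (24,10)–(19,11): clear
  edge (19,11)–(14,0): clear
  midpoint (21/2,19/2) outside
  → clear
Obstacle 3 [(13,14) (23,13) (21,19) (14,20)]:
  edge (13,14)–(23,13): clear
  edge (23,13)–(21,19): clear
  edge (21,19)–(14,20): clear
  edge (14,20)–(13,14): clear
  midpoint (21/2,19/2) outside
  → clear
Obstacle 4 [(0,0) (7,2) (10,11) (0,7)]:
  edge (0,0)–(7,2): clear
  edge (7,2)–(10,11): clear
  edge (10,11)–(0,7): clear
  edge (0,7)–(0,0): clear
  midpoint (21/2,19/2) outside
  → clear

FREE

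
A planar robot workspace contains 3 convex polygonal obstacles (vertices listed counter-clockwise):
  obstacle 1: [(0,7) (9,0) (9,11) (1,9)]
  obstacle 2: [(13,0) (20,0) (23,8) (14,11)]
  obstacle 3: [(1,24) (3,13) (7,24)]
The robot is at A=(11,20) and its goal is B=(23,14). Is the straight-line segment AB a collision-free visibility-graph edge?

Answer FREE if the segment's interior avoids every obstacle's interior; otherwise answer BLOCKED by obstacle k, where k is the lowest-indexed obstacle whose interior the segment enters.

Obstacle 1 [(0,7) (9,0) (9,11) (1,9)]:
  edge (0,7)–(9,0): clear
  edge (9,0)–(9,11): clear
  edge (9,11)–(1,9): clear
  edge (1,9)–(0,7): clear
  midpoint (17,17) outside
  → clear
Obstacle 2 [(13,0) (20,0) (23,8) (14,11)]:
  edge (13,0)–(20,0): clear
  edge (20,0)–(23,8): clear
  edge (23,8)–(14,11): clear
  edge (14,11)–(13,0): clear
  midpoint (17,17) outside
  → clear
Obstacle 3 [(1,24) (3,13) (7,24)]:
  edge (1,24)–(3,13): clear
  edge (3,13)–(7,24): clear
  edge (7,24)–(1,24): clear
  midpoint (17,17) outside
  → clear

FREE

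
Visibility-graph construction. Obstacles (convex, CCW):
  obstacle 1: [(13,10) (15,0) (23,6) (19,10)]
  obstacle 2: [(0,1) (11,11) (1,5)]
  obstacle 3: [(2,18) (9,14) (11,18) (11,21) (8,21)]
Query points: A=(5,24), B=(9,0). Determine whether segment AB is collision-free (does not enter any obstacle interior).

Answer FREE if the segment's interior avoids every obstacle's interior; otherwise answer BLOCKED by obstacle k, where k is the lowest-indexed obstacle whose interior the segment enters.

Obstacle 1 [(13,10) (15,0) (23,6) (19,10)]:
  edge (13,10)–(15,0): clear
  edge (15,0)–(23,6): clear
  edge (23,6)–(19,10): clear
  edge (19,10)–(13,10): clear
  midpoint (7,12) outside
  → clear
Obstacle 2 [(0,1) (11,11) (1,5)]:
  edge (0,1)–(11,11): crosses AB
  edge (11,11)–(1,5): crosses AB
  edge (1,5)–(0,1): clear
  → BLOCKED
Obstacle 3 [(2,18) (9,14) (11,18) (11,21) (8,21)]:
  edge (2,18)–(9,14): crosses AB
  edge (9,14)–(11,18): clear
  edge (11,18)–(11,21): clear
  edge (11,21)–(8,21): clear
  edge (8,21)–(2,18): crosses AB
  → BLOCKED

BLOCKED by obstacle 2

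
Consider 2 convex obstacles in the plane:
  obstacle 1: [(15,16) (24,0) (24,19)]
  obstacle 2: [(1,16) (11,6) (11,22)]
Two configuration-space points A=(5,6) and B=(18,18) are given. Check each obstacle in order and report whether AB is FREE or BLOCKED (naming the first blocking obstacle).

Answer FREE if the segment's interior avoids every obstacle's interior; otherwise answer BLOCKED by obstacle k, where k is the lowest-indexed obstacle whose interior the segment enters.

Obstacle 1 [(15,16) (24,0) (24,19)]:
  edge (15,16)–(24,0): crosses AB
  edge (24,0)–(24,19): clear
  edge (24,19)–(15,16): crosses AB
  → BLOCKED
Obstacle 2 [(1,16) (11,6) (11,22)]:
  edge (1,16)–(11,6): crosses AB
  edge (11,6)–(11,22): crosses AB
  edge (11,22)–(1,16): clear
  → BLOCKED

BLOCKED by obstacle 1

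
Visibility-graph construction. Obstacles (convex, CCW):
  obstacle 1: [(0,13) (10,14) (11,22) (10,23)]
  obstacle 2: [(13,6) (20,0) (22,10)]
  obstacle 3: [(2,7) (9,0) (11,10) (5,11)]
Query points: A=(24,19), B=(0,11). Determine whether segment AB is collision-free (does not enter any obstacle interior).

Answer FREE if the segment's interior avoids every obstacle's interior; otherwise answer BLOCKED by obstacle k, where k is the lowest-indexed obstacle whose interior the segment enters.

BLOCKED by obstacle 1

Obstacle 1 [(0,13) (10,14) (11,22) (10,23)]:
  edge (0,13)–(10,14): crosses AB
  edge (10,14)–(11,22): crosses AB
  edge (11,22)–(10,23): clear
  edge (10,23)–(0,13): clear
  → BLOCKED
Obstacle 2 [(13,6) (20,0) (22,10)]:
  edge (13,6)–(20,0): clear
  edge (20,0)–(22,10): clear
  edge (22,10)–(13,6): clear
  midpoint (12,15) outside
  → clear
Obstacle 3 [(2,7) (9,0) (11,10) (5,11)]:
  edge (2,7)–(9,0): clear
  edge (9,0)–(11,10): clear
  edge (11,10)–(5,11): clear
  edge (5,11)–(2,7): clear
  midpoint (12,15) outside
  → clear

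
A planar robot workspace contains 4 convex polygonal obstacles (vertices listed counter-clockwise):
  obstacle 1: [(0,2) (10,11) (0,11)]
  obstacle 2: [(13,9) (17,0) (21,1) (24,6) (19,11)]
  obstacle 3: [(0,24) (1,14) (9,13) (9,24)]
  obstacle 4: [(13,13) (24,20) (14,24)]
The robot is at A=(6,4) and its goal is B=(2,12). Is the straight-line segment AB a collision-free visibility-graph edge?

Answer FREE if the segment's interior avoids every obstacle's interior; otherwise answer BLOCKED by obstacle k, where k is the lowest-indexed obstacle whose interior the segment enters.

BLOCKED by obstacle 1

Obstacle 1 [(0,2) (10,11) (0,11)]:
  edge (0,2)–(10,11): crosses AB
  edge (10,11)–(0,11): crosses AB
  edge (0,11)–(0,2): clear
  → BLOCKED
Obstacle 2 [(13,9) (17,0) (21,1) (24,6) (19,11)]:
  edge (13,9)–(17,0): clear
  edge (17,0)–(21,1): clear
  edge (21,1)–(24,6): clear
  edge (24,6)–(19,11): clear
  edge (19,11)–(13,9): clear
  midpoint (4,8) outside
  → clear
Obstacle 3 [(0,24) (1,14) (9,13) (9,24)]:
  edge (0,24)–(1,14): clear
  edge (1,14)–(9,13): clear
  edge (9,13)–(9,24): clear
  edge (9,24)–(0,24): clear
  midpoint (4,8) outside
  → clear
Obstacle 4 [(13,13) (24,20) (14,24)]:
  edge (13,13)–(24,20): clear
  edge (24,20)–(14,24): clear
  edge (14,24)–(13,13): clear
  midpoint (4,8) outside
  → clear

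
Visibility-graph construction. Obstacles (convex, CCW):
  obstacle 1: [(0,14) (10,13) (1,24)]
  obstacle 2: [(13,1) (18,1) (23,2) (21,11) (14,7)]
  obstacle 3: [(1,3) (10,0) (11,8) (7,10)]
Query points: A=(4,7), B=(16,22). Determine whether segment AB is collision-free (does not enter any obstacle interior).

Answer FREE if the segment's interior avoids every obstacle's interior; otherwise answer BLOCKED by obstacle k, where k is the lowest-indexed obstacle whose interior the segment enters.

Obstacle 1 [(0,14) (10,13) (1,24)]:
  edge (0,14)–(10,13): crosses AB
  edge (10,13)–(1,24): crosses AB
  edge (1,24)–(0,14): clear
  → BLOCKED
Obstacle 2 [(13,1) (18,1) (23,2) (21,11) (14,7)]:
  edge (13,1)–(18,1): clear
  edge (18,1)–(23,2): clear
  edge (23,2)–(21,11): clear
  edge (21,11)–(14,7): clear
  edge (14,7)–(13,1): clear
  midpoint (10,29/2) outside
  → clear
Obstacle 3 [(1,3) (10,0) (11,8) (7,10)]:
  edge (1,3)–(10,0): clear
  edge (10,0)–(11,8): clear
  edge (11,8)–(7,10): clear
  edge (7,10)–(1,3): clear
  midpoint (10,29/2) outside
  → clear

BLOCKED by obstacle 1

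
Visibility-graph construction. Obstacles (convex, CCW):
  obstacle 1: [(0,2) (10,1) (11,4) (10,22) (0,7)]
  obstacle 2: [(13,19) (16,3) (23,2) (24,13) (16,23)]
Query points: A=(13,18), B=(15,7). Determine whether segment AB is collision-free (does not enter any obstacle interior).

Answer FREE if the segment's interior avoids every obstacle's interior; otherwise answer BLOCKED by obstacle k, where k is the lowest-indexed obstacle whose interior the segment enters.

FREE

Obstacle 1 [(0,2) (10,1) (11,4) (10,22) (0,7)]:
  edge (0,2)–(10,1): clear
  edge (10,1)–(11,4): clear
  edge (11,4)–(10,22): clear
  edge (10,22)–(0,7): clear
  edge (0,7)–(0,2): clear
  midpoint (14,25/2) outside
  → clear
Obstacle 2 [(13,19) (16,3) (23,2) (24,13) (16,23)]:
  edge (13,19)–(16,3): clear
  edge (16,3)–(23,2): clear
  edge (23,2)–(24,13): clear
  edge (24,13)–(16,23): clear
  edge (16,23)–(13,19): clear
  midpoint (14,25/2) outside
  → clear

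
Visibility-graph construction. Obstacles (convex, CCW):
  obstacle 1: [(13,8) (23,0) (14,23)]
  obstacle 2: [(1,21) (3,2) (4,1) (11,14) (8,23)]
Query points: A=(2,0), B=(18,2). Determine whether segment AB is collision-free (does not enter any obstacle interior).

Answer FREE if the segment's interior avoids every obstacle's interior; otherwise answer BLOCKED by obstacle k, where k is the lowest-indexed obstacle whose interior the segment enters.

FREE

Obstacle 1 [(13,8) (23,0) (14,23)]:
  edge (13,8)–(23,0): clear
  edge (23,0)–(14,23): clear
  edge (14,23)–(13,8): clear
  midpoint (10,1) outside
  → clear
Obstacle 2 [(1,21) (3,2) (4,1) (11,14) (8,23)]:
  edge (1,21)–(3,2): clear
  edge (3,2)–(4,1): clear
  edge (4,1)–(11,14): clear
  edge (11,14)–(8,23): clear
  edge (8,23)–(1,21): clear
  midpoint (10,1) outside
  → clear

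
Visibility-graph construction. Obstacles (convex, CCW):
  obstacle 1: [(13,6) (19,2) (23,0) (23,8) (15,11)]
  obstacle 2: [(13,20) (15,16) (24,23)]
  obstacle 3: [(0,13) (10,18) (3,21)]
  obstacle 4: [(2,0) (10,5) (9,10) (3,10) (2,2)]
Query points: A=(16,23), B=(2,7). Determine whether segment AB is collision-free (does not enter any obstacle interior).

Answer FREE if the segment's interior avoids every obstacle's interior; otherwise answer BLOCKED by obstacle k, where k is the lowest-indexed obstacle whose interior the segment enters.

Obstacle 1 [(13,6) (19,2) (23,0) (23,8) (15,11)]:
  edge (13,6)–(19,2): clear
  edge (19,2)–(23,0): clear
  edge (23,0)–(23,8): clear
  edge (23,8)–(15,11): clear
  edge (15,11)–(13,6): clear
  midpoint (9,15) outside
  → clear
Obstacle 2 [(13,20) (15,16) (24,23)]:
  edge (13,20)–(15,16): crosses AB
  edge (15,16)–(24,23): clear
  edge (24,23)–(13,20): crosses AB
  → BLOCKED
Obstacle 3 [(0,13) (10,18) (3,21)]:
  edge (0,13)–(10,18): clear
  edge (10,18)–(3,21): clear
  edge (3,21)–(0,13): clear
  midpoint (9,15) outside
  → clear
Obstacle 4 [(2,0) (10,5) (9,10) (3,10) (2,2)]:
  edge (2,0)–(10,5): clear
  edge (10,5)–(9,10): clear
  edge (9,10)–(3,10): crosses AB
  edge (3,10)–(2,2): crosses AB
  edge (2,2)–(2,0): clear
  → BLOCKED

BLOCKED by obstacle 2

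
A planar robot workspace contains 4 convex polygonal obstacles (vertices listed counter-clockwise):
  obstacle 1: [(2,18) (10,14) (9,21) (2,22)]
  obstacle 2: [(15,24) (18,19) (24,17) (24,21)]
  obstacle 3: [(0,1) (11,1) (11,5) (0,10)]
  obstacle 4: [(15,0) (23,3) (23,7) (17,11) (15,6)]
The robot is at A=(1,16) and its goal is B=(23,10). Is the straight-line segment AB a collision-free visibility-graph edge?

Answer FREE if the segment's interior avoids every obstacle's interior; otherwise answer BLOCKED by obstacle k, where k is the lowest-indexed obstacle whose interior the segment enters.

Obstacle 1 [(2,18) (10,14) (9,21) (2,22)]:
  edge (2,18)–(10,14): clear
  edge (10,14)–(9,21): clear
  edge (9,21)–(2,22): clear
  edge (2,22)–(2,18): clear
  midpoint (12,13) outside
  → clear
Obstacle 2 [(15,24) (18,19) (24,17) (24,21)]:
  edge (15,24)–(18,19): clear
  edge (18,19)–(24,17): clear
  edge (24,17)–(24,21): clear
  edge (24,21)–(15,24): clear
  midpoint (12,13) outside
  → clear
Obstacle 3 [(0,1) (11,1) (11,5) (0,10)]:
  edge (0,1)–(11,1): clear
  edge (11,1)–(11,5): clear
  edge (11,5)–(0,10): clear
  edge (0,10)–(0,1): clear
  midpoint (12,13) outside
  → clear
Obstacle 4 [(15,0) (23,3) (23,7) (17,11) (15,6)]:
  edge (15,0)–(23,3): clear
  edge (23,3)–(23,7): clear
  edge (23,7)–(17,11): clear
  edge (17,11)–(15,6): clear
  edge (15,6)–(15,0): clear
  midpoint (12,13) outside
  → clear

FREE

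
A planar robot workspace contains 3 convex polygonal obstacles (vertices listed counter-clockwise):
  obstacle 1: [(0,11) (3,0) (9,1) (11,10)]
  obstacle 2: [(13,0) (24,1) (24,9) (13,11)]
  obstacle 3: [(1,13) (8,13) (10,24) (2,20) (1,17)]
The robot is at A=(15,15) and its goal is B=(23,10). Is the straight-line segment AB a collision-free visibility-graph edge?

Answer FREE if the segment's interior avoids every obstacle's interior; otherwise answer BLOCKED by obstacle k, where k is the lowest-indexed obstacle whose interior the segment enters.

Obstacle 1 [(0,11) (3,0) (9,1) (11,10)]:
  edge (0,11)–(3,0): clear
  edge (3,0)–(9,1): clear
  edge (9,1)–(11,10): clear
  edge (11,10)–(0,11): clear
  midpoint (19,25/2) outside
  → clear
Obstacle 2 [(13,0) (24,1) (24,9) (13,11)]:
  edge (13,0)–(24,1): clear
  edge (24,1)–(24,9): clear
  edge (24,9)–(13,11): clear
  edge (13,11)–(13,0): clear
  midpoint (19,25/2) outside
  → clear
Obstacle 3 [(1,13) (8,13) (10,24) (2,20) (1,17)]:
  edge (1,13)–(8,13): clear
  edge (8,13)–(10,24): clear
  edge (10,24)–(2,20): clear
  edge (2,20)–(1,17): clear
  edge (1,17)–(1,13): clear
  midpoint (19,25/2) outside
  → clear

FREE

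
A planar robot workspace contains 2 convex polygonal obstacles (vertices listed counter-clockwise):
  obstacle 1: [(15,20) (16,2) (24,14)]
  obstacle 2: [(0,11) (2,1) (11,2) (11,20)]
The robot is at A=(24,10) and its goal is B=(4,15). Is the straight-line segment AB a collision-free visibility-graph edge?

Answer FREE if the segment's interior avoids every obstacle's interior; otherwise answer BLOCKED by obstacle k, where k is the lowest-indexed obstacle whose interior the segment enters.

Obstacle 1 [(15,20) (16,2) (24,14)]:
  edge (15,20)–(16,2): crosses AB
  edge (16,2)–(24,14): crosses AB
  edge (24,14)–(15,20): clear
  → BLOCKED
Obstacle 2 [(0,11) (2,1) (11,2) (11,20)]:
  edge (0,11)–(2,1): clear
  edge (2,1)–(11,2): clear
  edge (11,2)–(11,20): crosses AB
  edge (11,20)–(0,11): crosses AB
  → BLOCKED

BLOCKED by obstacle 1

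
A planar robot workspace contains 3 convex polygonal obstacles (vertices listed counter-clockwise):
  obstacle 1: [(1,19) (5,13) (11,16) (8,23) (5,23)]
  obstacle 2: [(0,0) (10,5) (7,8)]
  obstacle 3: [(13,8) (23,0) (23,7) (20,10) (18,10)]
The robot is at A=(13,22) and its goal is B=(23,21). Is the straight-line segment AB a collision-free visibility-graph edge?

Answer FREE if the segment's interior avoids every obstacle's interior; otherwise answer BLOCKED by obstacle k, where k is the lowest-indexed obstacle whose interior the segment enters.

Obstacle 1 [(1,19) (5,13) (11,16) (8,23) (5,23)]:
  edge (1,19)–(5,13): clear
  edge (5,13)–(11,16): clear
  edge (11,16)–(8,23): clear
  edge (8,23)–(5,23): clear
  edge (5,23)–(1,19): clear
  midpoint (18,43/2) outside
  → clear
Obstacle 2 [(0,0) (10,5) (7,8)]:
  edge (0,0)–(10,5): clear
  edge (10,5)–(7,8): clear
  edge (7,8)–(0,0): clear
  midpoint (18,43/2) outside
  → clear
Obstacle 3 [(13,8) (23,0) (23,7) (20,10) (18,10)]:
  edge (13,8)–(23,0): clear
  edge (23,0)–(23,7): clear
  edge (23,7)–(20,10): clear
  edge (20,10)–(18,10): clear
  edge (18,10)–(13,8): clear
  midpoint (18,43/2) outside
  → clear

FREE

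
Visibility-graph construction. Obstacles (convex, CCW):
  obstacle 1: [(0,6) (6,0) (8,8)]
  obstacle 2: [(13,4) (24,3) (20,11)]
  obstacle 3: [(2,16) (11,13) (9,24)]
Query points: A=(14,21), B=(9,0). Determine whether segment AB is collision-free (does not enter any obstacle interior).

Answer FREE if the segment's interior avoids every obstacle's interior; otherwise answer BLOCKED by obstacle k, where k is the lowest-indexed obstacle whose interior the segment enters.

Obstacle 1 [(0,6) (6,0) (8,8)]:
  edge (0,6)–(6,0): clear
  edge (6,0)–(8,8): clear
  edge (8,8)–(0,6): clear
  midpoint (23/2,21/2) outside
  → clear
Obstacle 2 [(13,4) (24,3) (20,11)]:
  edge (13,4)–(24,3): clear
  edge (24,3)–(20,11): clear
  edge (20,11)–(13,4): clear
  midpoint (23/2,21/2) outside
  → clear
Obstacle 3 [(2,16) (11,13) (9,24)]:
  edge (2,16)–(11,13): clear
  edge (11,13)–(9,24): clear
  edge (9,24)–(2,16): clear
  midpoint (23/2,21/2) outside
  → clear

FREE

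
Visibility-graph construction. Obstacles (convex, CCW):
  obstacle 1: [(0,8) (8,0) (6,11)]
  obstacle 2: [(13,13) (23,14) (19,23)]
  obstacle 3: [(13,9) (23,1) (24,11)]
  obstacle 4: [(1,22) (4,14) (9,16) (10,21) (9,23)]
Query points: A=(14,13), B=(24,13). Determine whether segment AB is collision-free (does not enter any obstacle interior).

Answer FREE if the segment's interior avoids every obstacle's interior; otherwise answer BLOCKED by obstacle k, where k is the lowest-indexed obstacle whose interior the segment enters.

FREE

Obstacle 1 [(0,8) (8,0) (6,11)]:
  edge (0,8)–(8,0): clear
  edge (8,0)–(6,11): clear
  edge (6,11)–(0,8): clear
  midpoint (19,13) outside
  → clear
Obstacle 2 [(13,13) (23,14) (19,23)]:
  edge (13,13)–(23,14): clear
  edge (23,14)–(19,23): clear
  edge (19,23)–(13,13): clear
  midpoint (19,13) outside
  → clear
Obstacle 3 [(13,9) (23,1) (24,11)]:
  edge (13,9)–(23,1): clear
  edge (23,1)–(24,11): clear
  edge (24,11)–(13,9): clear
  midpoint (19,13) outside
  → clear
Obstacle 4 [(1,22) (4,14) (9,16) (10,21) (9,23)]:
  edge (1,22)–(4,14): clear
  edge (4,14)–(9,16): clear
  edge (9,16)–(10,21): clear
  edge (10,21)–(9,23): clear
  edge (9,23)–(1,22): clear
  midpoint (19,13) outside
  → clear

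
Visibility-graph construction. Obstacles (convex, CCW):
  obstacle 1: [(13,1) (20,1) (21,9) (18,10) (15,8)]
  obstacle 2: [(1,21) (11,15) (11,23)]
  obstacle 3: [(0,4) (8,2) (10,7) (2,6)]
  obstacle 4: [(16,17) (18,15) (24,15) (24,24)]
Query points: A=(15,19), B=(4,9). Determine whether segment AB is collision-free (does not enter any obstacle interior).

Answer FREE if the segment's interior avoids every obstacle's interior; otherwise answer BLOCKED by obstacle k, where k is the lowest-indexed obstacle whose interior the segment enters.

BLOCKED by obstacle 2

Obstacle 1 [(13,1) (20,1) (21,9) (18,10) (15,8)]:
  edge (13,1)–(20,1): clear
  edge (20,1)–(21,9): clear
  edge (21,9)–(18,10): clear
  edge (18,10)–(15,8): clear
  edge (15,8)–(13,1): clear
  midpoint (19/2,14) outside
  → clear
Obstacle 2 [(1,21) (11,15) (11,23)]:
  edge (1,21)–(11,15): crosses AB
  edge (11,15)–(11,23): crosses AB
  edge (11,23)–(1,21): clear
  → BLOCKED
Obstacle 3 [(0,4) (8,2) (10,7) (2,6)]:
  edge (0,4)–(8,2): clear
  edge (8,2)–(10,7): clear
  edge (10,7)–(2,6): clear
  edge (2,6)–(0,4): clear
  midpoint (19/2,14) outside
  → clear
Obstacle 4 [(16,17) (18,15) (24,15) (24,24)]:
  edge (16,17)–(18,15): clear
  edge (18,15)–(24,15): clear
  edge (24,15)–(24,24): clear
  edge (24,24)–(16,17): clear
  midpoint (19/2,14) outside
  → clear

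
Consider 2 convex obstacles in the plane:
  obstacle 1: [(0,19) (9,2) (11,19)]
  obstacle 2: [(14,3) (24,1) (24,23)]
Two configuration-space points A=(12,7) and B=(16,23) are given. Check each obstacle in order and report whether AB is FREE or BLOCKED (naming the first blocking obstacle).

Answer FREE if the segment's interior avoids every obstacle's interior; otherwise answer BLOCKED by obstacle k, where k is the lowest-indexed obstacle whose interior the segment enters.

Obstacle 1 [(0,19) (9,2) (11,19)]:
  edge (0,19)–(9,2): clear
  edge (9,2)–(11,19): clear
  edge (11,19)–(0,19): clear
  midpoint (14,15) outside
  → clear
Obstacle 2 [(14,3) (24,1) (24,23)]:
  edge (14,3)–(24,1): clear
  edge (24,1)–(24,23): clear
  edge (24,23)–(14,3): clear
  midpoint (14,15) outside
  → clear

FREE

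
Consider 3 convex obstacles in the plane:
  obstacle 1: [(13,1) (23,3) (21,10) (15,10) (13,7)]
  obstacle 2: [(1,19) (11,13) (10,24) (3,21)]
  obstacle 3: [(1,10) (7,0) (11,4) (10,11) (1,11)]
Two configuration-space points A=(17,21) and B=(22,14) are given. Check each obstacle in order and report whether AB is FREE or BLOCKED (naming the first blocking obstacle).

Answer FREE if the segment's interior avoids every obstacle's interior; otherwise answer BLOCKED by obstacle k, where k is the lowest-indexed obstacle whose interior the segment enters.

FREE

Obstacle 1 [(13,1) (23,3) (21,10) (15,10) (13,7)]:
  edge (13,1)–(23,3): clear
  edge (23,3)–(21,10): clear
  edge (21,10)–(15,10): clear
  edge (15,10)–(13,7): clear
  edge (13,7)–(13,1): clear
  midpoint (39/2,35/2) outside
  → clear
Obstacle 2 [(1,19) (11,13) (10,24) (3,21)]:
  edge (1,19)–(11,13): clear
  edge (11,13)–(10,24): clear
  edge (10,24)–(3,21): clear
  edge (3,21)–(1,19): clear
  midpoint (39/2,35/2) outside
  → clear
Obstacle 3 [(1,10) (7,0) (11,4) (10,11) (1,11)]:
  edge (1,10)–(7,0): clear
  edge (7,0)–(11,4): clear
  edge (11,4)–(10,11): clear
  edge (10,11)–(1,11): clear
  edge (1,11)–(1,10): clear
  midpoint (39/2,35/2) outside
  → clear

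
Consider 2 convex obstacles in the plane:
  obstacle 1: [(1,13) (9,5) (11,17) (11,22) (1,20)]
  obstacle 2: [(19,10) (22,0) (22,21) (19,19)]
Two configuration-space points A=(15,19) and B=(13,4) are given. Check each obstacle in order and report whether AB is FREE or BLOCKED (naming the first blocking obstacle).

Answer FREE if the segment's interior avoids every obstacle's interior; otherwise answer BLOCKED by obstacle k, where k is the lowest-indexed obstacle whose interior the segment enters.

FREE

Obstacle 1 [(1,13) (9,5) (11,17) (11,22) (1,20)]:
  edge (1,13)–(9,5): clear
  edge (9,5)–(11,17): clear
  edge (11,17)–(11,22): clear
  edge (11,22)–(1,20): clear
  edge (1,20)–(1,13): clear
  midpoint (14,23/2) outside
  → clear
Obstacle 2 [(19,10) (22,0) (22,21) (19,19)]:
  edge (19,10)–(22,0): clear
  edge (22,0)–(22,21): clear
  edge (22,21)–(19,19): clear
  edge (19,19)–(19,10): clear
  midpoint (14,23/2) outside
  → clear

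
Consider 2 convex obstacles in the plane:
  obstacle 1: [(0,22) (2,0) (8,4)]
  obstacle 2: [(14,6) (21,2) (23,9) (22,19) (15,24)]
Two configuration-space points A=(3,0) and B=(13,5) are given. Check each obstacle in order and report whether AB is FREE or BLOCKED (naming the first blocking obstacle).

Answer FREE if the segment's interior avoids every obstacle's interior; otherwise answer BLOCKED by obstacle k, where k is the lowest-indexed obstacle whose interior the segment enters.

FREE

Obstacle 1 [(0,22) (2,0) (8,4)]:
  edge (0,22)–(2,0): clear
  edge (2,0)–(8,4): clear
  edge (8,4)–(0,22): clear
  midpoint (8,5/2) outside
  → clear
Obstacle 2 [(14,6) (21,2) (23,9) (22,19) (15,24)]:
  edge (14,6)–(21,2): clear
  edge (21,2)–(23,9): clear
  edge (23,9)–(22,19): clear
  edge (22,19)–(15,24): clear
  edge (15,24)–(14,6): clear
  midpoint (8,5/2) outside
  → clear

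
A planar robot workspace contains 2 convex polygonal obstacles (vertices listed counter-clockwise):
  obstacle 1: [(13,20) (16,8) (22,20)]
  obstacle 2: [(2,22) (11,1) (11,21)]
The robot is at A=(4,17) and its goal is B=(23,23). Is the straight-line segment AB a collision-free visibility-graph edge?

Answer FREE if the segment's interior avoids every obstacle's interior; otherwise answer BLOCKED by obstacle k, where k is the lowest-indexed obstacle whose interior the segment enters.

BLOCKED by obstacle 1

Obstacle 1 [(13,20) (16,8) (22,20)]:
  edge (13,20)–(16,8): crosses AB
  edge (16,8)–(22,20): clear
  edge (22,20)–(13,20): crosses AB
  → BLOCKED
Obstacle 2 [(2,22) (11,1) (11,21)]:
  edge (2,22)–(11,1): crosses AB
  edge (11,1)–(11,21): crosses AB
  edge (11,21)–(2,22): clear
  → BLOCKED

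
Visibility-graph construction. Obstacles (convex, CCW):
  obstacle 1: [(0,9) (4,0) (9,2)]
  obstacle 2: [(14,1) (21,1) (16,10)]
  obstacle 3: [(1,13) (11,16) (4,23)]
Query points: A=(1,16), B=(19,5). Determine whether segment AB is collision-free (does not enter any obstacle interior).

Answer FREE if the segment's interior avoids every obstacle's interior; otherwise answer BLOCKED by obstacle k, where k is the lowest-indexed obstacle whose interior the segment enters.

BLOCKED by obstacle 2

Obstacle 1 [(0,9) (4,0) (9,2)]:
  edge (0,9)–(4,0): clear
  edge (4,0)–(9,2): clear
  edge (9,2)–(0,9): clear
  midpoint (10,21/2) outside
  → clear
Obstacle 2 [(14,1) (21,1) (16,10)]:
  edge (14,1)–(21,1): clear
  edge (21,1)–(16,10): crosses AB
  edge (16,10)–(14,1): crosses AB
  → BLOCKED
Obstacle 3 [(1,13) (11,16) (4,23)]:
  edge (1,13)–(11,16): crosses AB
  edge (11,16)–(4,23): clear
  edge (4,23)–(1,13): crosses AB
  → BLOCKED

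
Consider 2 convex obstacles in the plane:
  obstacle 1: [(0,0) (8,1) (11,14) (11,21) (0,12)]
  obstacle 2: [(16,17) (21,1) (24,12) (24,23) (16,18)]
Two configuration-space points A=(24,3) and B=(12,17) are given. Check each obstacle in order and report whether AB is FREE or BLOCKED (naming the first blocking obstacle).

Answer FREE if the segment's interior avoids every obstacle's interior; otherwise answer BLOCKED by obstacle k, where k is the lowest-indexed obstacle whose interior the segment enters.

Obstacle 1 [(0,0) (8,1) (11,14) (11,21) (0,12)]:
  edge (0,0)–(8,1): clear
  edge (8,1)–(11,14): clear
  edge (11,14)–(11,21): clear
  edge (11,21)–(0,12): clear
  edge (0,12)–(0,0): clear
  midpoint (18,10) outside
  → clear
Obstacle 2 [(16,17) (21,1) (24,12) (24,23) (16,18)]:
  edge (16,17)–(21,1): crosses AB
  edge (21,1)–(24,12): crosses AB
  edge (24,12)–(24,23): clear
  edge (24,23)–(16,18): clear
  edge (16,18)–(16,17): clear
  → BLOCKED

BLOCKED by obstacle 2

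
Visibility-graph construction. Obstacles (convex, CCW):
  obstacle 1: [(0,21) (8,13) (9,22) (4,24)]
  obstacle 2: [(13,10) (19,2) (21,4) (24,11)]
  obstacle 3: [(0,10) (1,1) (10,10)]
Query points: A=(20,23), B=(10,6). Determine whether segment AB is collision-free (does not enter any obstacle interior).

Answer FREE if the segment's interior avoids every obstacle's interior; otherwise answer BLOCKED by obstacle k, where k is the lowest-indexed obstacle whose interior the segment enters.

FREE

Obstacle 1 [(0,21) (8,13) (9,22) (4,24)]:
  edge (0,21)–(8,13): clear
  edge (8,13)–(9,22): clear
  edge (9,22)–(4,24): clear
  edge (4,24)–(0,21): clear
  midpoint (15,29/2) outside
  → clear
Obstacle 2 [(13,10) (19,2) (21,4) (24,11)]:
  edge (13,10)–(19,2): clear
  edge (19,2)–(21,4): clear
  edge (21,4)–(24,11): clear
  edge (24,11)–(13,10): clear
  midpoint (15,29/2) outside
  → clear
Obstacle 3 [(0,10) (1,1) (10,10)]:
  edge (0,10)–(1,1): clear
  edge (1,1)–(10,10): clear
  edge (10,10)–(0,10): clear
  midpoint (15,29/2) outside
  → clear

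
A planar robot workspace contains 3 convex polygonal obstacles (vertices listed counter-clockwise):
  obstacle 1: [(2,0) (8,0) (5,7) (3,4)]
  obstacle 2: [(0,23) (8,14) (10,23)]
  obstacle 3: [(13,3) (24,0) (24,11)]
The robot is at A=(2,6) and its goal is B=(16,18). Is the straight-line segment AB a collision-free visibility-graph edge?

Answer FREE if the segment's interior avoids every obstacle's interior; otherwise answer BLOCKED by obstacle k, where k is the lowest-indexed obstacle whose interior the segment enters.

FREE

Obstacle 1 [(2,0) (8,0) (5,7) (3,4)]:
  edge (2,0)–(8,0): clear
  edge (8,0)–(5,7): clear
  edge (5,7)–(3,4): clear
  edge (3,4)–(2,0): clear
  midpoint (9,12) outside
  → clear
Obstacle 2 [(0,23) (8,14) (10,23)]:
  edge (0,23)–(8,14): clear
  edge (8,14)–(10,23): clear
  edge (10,23)–(0,23): clear
  midpoint (9,12) outside
  → clear
Obstacle 3 [(13,3) (24,0) (24,11)]:
  edge (13,3)–(24,0): clear
  edge (24,0)–(24,11): clear
  edge (24,11)–(13,3): clear
  midpoint (9,12) outside
  → clear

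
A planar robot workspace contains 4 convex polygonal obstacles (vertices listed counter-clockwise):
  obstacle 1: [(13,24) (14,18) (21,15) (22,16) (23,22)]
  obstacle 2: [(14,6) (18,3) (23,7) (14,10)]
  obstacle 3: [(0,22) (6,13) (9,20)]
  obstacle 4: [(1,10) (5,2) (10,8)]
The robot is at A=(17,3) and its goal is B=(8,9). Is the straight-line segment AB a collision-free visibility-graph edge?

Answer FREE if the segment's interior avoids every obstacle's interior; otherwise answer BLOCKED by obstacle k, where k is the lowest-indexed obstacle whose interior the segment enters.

BLOCKED by obstacle 4

Obstacle 1 [(13,24) (14,18) (21,15) (22,16) (23,22)]:
  edge (13,24)–(14,18): clear
  edge (14,18)–(21,15): clear
  edge (21,15)–(22,16): clear
  edge (22,16)–(23,22): clear
  edge (23,22)–(13,24): clear
  midpoint (25/2,6) outside
  → clear
Obstacle 2 [(14,6) (18,3) (23,7) (14,10)]:
  edge (14,6)–(18,3): clear
  edge (18,3)–(23,7): clear
  edge (23,7)–(14,10): clear
  edge (14,10)–(14,6): clear
  midpoint (25/2,6) outside
  → clear
Obstacle 3 [(0,22) (6,13) (9,20)]:
  edge (0,22)–(6,13): clear
  edge (6,13)–(9,20): clear
  edge (9,20)–(0,22): clear
  midpoint (25/2,6) outside
  → clear
Obstacle 4 [(1,10) (5,2) (10,8)]:
  edge (1,10)–(5,2): clear
  edge (5,2)–(10,8): crosses AB
  edge (10,8)–(1,10): crosses AB
  → BLOCKED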